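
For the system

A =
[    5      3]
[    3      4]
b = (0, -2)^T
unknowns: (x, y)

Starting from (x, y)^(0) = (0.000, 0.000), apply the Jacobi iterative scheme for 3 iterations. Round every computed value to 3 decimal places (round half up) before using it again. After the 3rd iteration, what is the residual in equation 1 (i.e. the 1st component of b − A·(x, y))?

Iteration 1:
  x = (0 - (3)·0.000) / (5) = 0.000
  y = (-2 - (3)·0.000) / (4) = -0.500
Iteration 2:
  x = (0 - (3)·-0.500) / (5) = 0.300
  y = (-2 - (3)·0.000) / (4) = -0.500
Iteration 3:
  x = (0 - (3)·-0.500) / (5) = 0.300
  y = (-2 - (3)·0.300) / (4) = -0.725
Residual b − A·x = (0.675, 0.000)

0.675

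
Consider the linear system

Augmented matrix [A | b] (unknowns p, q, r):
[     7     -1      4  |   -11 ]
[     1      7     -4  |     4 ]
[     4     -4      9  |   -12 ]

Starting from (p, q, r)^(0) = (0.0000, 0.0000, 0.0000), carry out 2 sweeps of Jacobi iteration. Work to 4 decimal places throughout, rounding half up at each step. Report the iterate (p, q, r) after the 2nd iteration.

(-0.7279, 0.0340, -0.3810)

Iteration 1:
  p = (-11 - (-1)·0.0000 - (4)·0.0000) / (7) = -1.5714
  q = (4 - (1)·0.0000 - (-4)·0.0000) / (7) = 0.5714
  r = (-12 - (4)·0.0000 - (-4)·0.0000) / (9) = -1.3333
Iteration 2:
  p = (-11 - (-1)·0.5714 - (4)·-1.3333) / (7) = -0.7279
  q = (4 - (1)·-1.5714 - (-4)·-1.3333) / (7) = 0.0340
  r = (-12 - (4)·-1.5714 - (-4)·0.5714) / (9) = -0.3810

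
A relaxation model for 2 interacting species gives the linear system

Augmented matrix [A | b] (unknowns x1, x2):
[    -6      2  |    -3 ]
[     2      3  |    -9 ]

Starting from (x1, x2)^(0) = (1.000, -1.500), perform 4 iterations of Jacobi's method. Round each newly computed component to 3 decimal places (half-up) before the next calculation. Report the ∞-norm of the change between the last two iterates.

Iteration 1:
  x1 = (-3 - (2)·-1.500) / (-6) = 0.000
  x2 = (-9 - (2)·1.000) / (3) = -3.667
Iteration 2:
  x1 = (-3 - (2)·-3.667) / (-6) = -0.722
  x2 = (-9 - (2)·0.000) / (3) = -3.000
Iteration 3:
  x1 = (-3 - (2)·-3.000) / (-6) = -0.500
  x2 = (-9 - (2)·-0.722) / (3) = -2.519
Iteration 4:
  x1 = (-3 - (2)·-2.519) / (-6) = -0.340
  x2 = (-9 - (2)·-0.500) / (3) = -2.667
Change: (0.160, -0.148) → max |·| = 0.160

0.160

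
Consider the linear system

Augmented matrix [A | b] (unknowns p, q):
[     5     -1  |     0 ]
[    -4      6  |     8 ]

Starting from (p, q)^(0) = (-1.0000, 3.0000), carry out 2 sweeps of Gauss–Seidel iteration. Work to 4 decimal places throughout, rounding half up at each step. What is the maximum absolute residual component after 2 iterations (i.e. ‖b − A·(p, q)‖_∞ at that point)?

Iteration 1:
  p = (0 - (-1)·3.0000) / (5) = 0.6000
  q = (8 - (-4)·0.6000) / (6) = 1.7333
Iteration 2:
  p = (0 - (-1)·1.7333) / (5) = 0.3467
  q = (8 - (-4)·0.3467) / (6) = 1.5645
Residual b − A·x = (-0.1690, -0.0002); ∞-norm = 0.1690

0.1690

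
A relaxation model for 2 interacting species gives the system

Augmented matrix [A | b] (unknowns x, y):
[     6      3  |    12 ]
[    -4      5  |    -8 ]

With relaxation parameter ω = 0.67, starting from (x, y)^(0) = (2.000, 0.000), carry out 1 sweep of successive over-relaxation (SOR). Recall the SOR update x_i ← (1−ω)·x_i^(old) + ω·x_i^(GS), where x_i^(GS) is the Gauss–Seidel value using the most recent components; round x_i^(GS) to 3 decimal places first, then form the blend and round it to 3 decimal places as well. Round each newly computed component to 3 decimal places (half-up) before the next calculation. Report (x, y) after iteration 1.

(2.000, 0.000)

Iteration 1:
  x: GS value = (12 - (3)·0.000) / (6) = 2.000;  x ← (1−ω)·2.000 + ω·2.000 = 2.000
  y: GS value = (-8 - (-4)·2.000) / (5) = 0.000;  y ← (1−ω)·0.000 + ω·0.000 = 0.000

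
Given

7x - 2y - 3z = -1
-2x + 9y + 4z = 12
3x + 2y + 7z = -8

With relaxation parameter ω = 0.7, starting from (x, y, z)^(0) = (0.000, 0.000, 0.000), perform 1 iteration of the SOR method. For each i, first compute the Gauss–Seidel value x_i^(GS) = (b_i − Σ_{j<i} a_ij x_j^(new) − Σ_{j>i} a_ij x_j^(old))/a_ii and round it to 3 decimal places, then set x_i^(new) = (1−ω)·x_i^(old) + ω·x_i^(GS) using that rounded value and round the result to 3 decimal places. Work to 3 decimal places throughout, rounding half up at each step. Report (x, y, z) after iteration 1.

(-0.100, 0.918, -0.953)

Iteration 1:
  x: GS value = (-1 - (-2)·0.000 - (-3)·0.000) / (7) = -0.143;  x ← (1−ω)·0.000 + ω·-0.143 = -0.100
  y: GS value = (12 - (-2)·-0.100 - (4)·0.000) / (9) = 1.311;  y ← (1−ω)·0.000 + ω·1.311 = 0.918
  z: GS value = (-8 - (3)·-0.100 - (2)·0.918) / (7) = -1.362;  z ← (1−ω)·0.000 + ω·-1.362 = -0.953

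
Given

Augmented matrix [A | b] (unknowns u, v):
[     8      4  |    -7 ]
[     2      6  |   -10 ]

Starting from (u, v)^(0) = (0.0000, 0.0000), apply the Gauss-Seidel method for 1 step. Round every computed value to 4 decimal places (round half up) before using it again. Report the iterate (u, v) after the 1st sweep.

(-0.8750, -1.3750)

Iteration 1:
  u = (-7 - (4)·0.0000) / (8) = -0.8750
  v = (-10 - (2)·-0.8750) / (6) = -1.3750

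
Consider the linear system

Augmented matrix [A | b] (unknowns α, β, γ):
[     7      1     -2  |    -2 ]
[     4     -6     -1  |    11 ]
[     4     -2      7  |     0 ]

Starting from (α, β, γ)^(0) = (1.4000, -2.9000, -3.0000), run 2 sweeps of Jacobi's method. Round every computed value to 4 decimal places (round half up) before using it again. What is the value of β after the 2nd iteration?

-2.0476

Iteration 1:
  α = (-2 - (1)·-2.9000 - (-2)·-3.0000) / (7) = -0.7286
  β = (11 - (4)·1.4000 - (-1)·-3.0000) / (-6) = -0.4000
  γ = (0 - (4)·1.4000 - (-2)·-2.9000) / (7) = -1.6286
Iteration 2:
  α = (-2 - (1)·-0.4000 - (-2)·-1.6286) / (7) = -0.6939
  β = (11 - (4)·-0.7286 - (-1)·-1.6286) / (-6) = -2.0476
  γ = (0 - (4)·-0.7286 - (-2)·-0.4000) / (7) = 0.3021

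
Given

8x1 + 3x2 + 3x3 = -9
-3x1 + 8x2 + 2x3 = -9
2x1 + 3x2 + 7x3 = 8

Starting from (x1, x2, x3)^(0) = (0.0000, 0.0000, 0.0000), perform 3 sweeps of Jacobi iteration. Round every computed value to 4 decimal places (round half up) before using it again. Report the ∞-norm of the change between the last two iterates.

Iteration 1:
  x1 = (-9 - (3)·0.0000 - (3)·0.0000) / (8) = -1.1250
  x2 = (-9 - (-3)·0.0000 - (2)·0.0000) / (8) = -1.1250
  x3 = (8 - (2)·0.0000 - (3)·0.0000) / (7) = 1.1429
Iteration 2:
  x1 = (-9 - (3)·-1.1250 - (3)·1.1429) / (8) = -1.1317
  x2 = (-9 - (-3)·-1.1250 - (2)·1.1429) / (8) = -1.8326
  x3 = (8 - (2)·-1.1250 - (3)·-1.1250) / (7) = 1.9464
Iteration 3:
  x1 = (-9 - (3)·-1.8326 - (3)·1.9464) / (8) = -1.1677
  x2 = (-9 - (-3)·-1.1317 - (2)·1.9464) / (8) = -2.0360
  x3 = (8 - (2)·-1.1317 - (3)·-1.8326) / (7) = 2.2516
Change: (-0.0360, -0.2034, 0.3052) → max |·| = 0.3052

0.3052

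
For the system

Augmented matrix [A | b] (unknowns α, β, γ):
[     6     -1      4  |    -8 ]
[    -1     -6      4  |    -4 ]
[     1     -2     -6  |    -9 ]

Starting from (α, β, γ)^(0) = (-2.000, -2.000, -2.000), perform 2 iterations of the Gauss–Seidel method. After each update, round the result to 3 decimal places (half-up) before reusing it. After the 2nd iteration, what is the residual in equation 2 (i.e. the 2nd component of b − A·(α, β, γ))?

5.202

Iteration 1:
  α = (-8 - (-1)·-2.000 - (4)·-2.000) / (6) = -0.333
  β = (-4 - (-1)·-0.333 - (4)·-2.000) / (-6) = -0.611
  γ = (-9 - (1)·-0.333 - (-2)·-0.611) / (-6) = 1.648
Iteration 2:
  α = (-8 - (-1)·-0.611 - (4)·1.648) / (6) = -2.534
  β = (-4 - (-1)·-2.534 - (4)·1.648) / (-6) = 2.188
  γ = (-9 - (1)·-2.534 - (-2)·2.188) / (-6) = 0.348
Residual b − A·x = (8.000, 5.202, -0.002)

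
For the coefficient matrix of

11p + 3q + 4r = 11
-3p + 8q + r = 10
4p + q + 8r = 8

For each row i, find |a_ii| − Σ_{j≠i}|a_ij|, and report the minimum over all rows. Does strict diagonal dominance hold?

3

row 1: |11| − (3+4) = 4
row 2: |8| − (3+1) = 4
row 3: |8| − (4+1) = 3
minimum over rows = 3 → strictly diagonally dominant (convergence guaranteed)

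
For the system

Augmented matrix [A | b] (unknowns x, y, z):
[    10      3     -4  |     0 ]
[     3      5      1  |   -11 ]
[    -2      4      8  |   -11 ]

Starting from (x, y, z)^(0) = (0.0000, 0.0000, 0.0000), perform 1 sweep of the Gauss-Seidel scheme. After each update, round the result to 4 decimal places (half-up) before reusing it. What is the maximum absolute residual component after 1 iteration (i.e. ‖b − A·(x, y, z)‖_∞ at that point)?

Iteration 1:
  x = (0 - (3)·0.0000 - (-4)·0.0000) / (10) = 0.0000
  y = (-11 - (3)·0.0000 - (1)·0.0000) / (5) = -2.2000
  z = (-11 - (-2)·0.0000 - (4)·-2.2000) / (8) = -0.2750
Residual b − A·x = (5.5000, 0.2750, 0.0000); ∞-norm = 5.5000

5.5000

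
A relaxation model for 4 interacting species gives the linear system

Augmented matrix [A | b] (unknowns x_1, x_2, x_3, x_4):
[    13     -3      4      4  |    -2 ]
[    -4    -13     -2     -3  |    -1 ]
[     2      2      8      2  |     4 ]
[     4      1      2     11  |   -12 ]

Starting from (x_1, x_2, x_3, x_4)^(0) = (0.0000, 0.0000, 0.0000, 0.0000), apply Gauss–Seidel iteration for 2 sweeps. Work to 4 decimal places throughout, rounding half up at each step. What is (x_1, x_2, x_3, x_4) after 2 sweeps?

(0.0690, 0.2404, 0.7073, -1.2665)

Iteration 1:
  x_1 = (-2 - (-3)·0.0000 - (4)·0.0000 - (4)·0.0000) / (13) = -0.1538
  x_2 = (-1 - (-4)·-0.1538 - (-2)·0.0000 - (-3)·0.0000) / (-13) = 0.1242
  x_3 = (4 - (2)·-0.1538 - (2)·0.1242 - (2)·0.0000) / (8) = 0.5074
  x_4 = (-12 - (4)·-0.1538 - (1)·0.1242 - (2)·0.5074) / (11) = -1.1385
Iteration 2:
  x_1 = (-2 - (-3)·0.1242 - (4)·0.5074 - (4)·-1.1385) / (13) = 0.0690
  x_2 = (-1 - (-4)·0.0690 - (-2)·0.5074 - (-3)·-1.1385) / (-13) = 0.2404
  x_3 = (4 - (2)·0.0690 - (2)·0.2404 - (2)·-1.1385) / (8) = 0.7073
  x_4 = (-12 - (4)·0.0690 - (1)·0.2404 - (2)·0.7073) / (11) = -1.2665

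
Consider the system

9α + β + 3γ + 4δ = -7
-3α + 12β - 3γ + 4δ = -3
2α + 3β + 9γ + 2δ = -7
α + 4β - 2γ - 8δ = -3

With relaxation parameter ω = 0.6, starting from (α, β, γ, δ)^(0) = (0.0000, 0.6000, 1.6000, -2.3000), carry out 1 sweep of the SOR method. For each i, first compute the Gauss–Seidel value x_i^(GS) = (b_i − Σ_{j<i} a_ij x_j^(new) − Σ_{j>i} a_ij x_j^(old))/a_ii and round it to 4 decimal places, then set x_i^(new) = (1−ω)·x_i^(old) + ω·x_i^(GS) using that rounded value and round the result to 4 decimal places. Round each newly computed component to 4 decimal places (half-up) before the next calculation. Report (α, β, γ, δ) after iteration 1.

(-0.2134, 0.7580, 0.3569, -0.5371)

Iteration 1:
  α: GS value = (-7 - (1)·0.6000 - (3)·1.6000 - (4)·-2.3000) / (9) = -0.3556;  α ← (1−ω)·0.0000 + ω·-0.3556 = -0.2134
  β: GS value = (-3 - (-3)·-0.2134 - (-3)·1.6000 - (4)·-2.3000) / (12) = 0.8633;  β ← (1−ω)·0.6000 + ω·0.8633 = 0.7580
  γ: GS value = (-7 - (2)·-0.2134 - (3)·0.7580 - (2)·-2.3000) / (9) = -0.4719;  γ ← (1−ω)·1.6000 + ω·-0.4719 = 0.3569
  δ: GS value = (-3 - (1)·-0.2134 - (4)·0.7580 - (-2)·0.3569) / (-8) = 0.6381;  δ ← (1−ω)·-2.3000 + ω·0.6381 = -0.5371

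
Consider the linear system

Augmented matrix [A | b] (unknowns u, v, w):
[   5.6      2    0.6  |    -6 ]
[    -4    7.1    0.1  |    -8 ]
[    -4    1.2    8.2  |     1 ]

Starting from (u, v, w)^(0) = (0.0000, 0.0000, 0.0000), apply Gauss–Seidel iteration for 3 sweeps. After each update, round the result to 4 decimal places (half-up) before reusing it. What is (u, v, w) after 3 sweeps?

(-0.5934, -1.4626, 0.0465)

Iteration 1:
  u = (-6 - (2)·0.0000 - (0.6)·0.0000) / (5.6) = -1.0714
  v = (-8 - (-4)·-1.0714 - (0.1)·0.0000) / (7.1) = -1.7304
  w = (1 - (-4)·-1.0714 - (1.2)·-1.7304) / (8.2) = -0.1475
Iteration 2:
  u = (-6 - (2)·-1.7304 - (0.6)·-0.1475) / (5.6) = -0.4376
  v = (-8 - (-4)·-0.4376 - (0.1)·-0.1475) / (7.1) = -1.3712
  w = (1 - (-4)·-0.4376 - (1.2)·-1.3712) / (8.2) = 0.1092
Iteration 3:
  u = (-6 - (2)·-1.3712 - (0.6)·0.1092) / (5.6) = -0.5934
  v = (-8 - (-4)·-0.5934 - (0.1)·0.1092) / (7.1) = -1.4626
  w = (1 - (-4)·-0.5934 - (1.2)·-1.4626) / (8.2) = 0.0465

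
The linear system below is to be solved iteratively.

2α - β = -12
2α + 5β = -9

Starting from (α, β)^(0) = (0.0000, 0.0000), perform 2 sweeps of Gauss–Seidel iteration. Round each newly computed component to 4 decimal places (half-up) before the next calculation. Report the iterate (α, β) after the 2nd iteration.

Iteration 1:
  α = (-12 - (-1)·0.0000) / (2) = -6.0000
  β = (-9 - (2)·-6.0000) / (5) = 0.6000
Iteration 2:
  α = (-12 - (-1)·0.6000) / (2) = -5.7000
  β = (-9 - (2)·-5.7000) / (5) = 0.4800

(-5.7000, 0.4800)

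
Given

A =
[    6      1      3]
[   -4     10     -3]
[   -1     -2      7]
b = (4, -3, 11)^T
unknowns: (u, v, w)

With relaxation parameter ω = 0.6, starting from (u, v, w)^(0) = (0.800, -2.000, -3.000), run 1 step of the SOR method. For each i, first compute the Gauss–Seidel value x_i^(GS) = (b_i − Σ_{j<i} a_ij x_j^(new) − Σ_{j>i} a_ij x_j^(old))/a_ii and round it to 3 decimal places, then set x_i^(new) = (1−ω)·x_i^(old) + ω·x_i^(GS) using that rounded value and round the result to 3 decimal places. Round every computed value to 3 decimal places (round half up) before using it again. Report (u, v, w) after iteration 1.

Iteration 1:
  u: GS value = (4 - (1)·-2.000 - (3)·-3.000) / (6) = 2.500;  u ← (1−ω)·0.800 + ω·2.500 = 1.820
  v: GS value = (-3 - (-4)·1.820 - (-3)·-3.000) / (10) = -0.472;  v ← (1−ω)·-2.000 + ω·-0.472 = -1.083
  w: GS value = (11 - (-1)·1.820 - (-2)·-1.083) / (7) = 1.522;  w ← (1−ω)·-3.000 + ω·1.522 = -0.287

(1.820, -1.083, -0.287)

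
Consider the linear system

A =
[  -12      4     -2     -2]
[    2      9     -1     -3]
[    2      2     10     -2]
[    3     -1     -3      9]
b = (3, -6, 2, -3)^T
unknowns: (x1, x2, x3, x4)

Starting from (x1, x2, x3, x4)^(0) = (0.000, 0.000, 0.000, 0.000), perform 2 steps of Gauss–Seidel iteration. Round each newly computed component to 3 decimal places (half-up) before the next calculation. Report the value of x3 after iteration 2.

Iteration 1:
  x1 = (3 - (4)·0.000 - (-2)·0.000 - (-2)·0.000) / (-12) = -0.250
  x2 = (-6 - (2)·-0.250 - (-1)·0.000 - (-3)·0.000) / (9) = -0.611
  x3 = (2 - (2)·-0.250 - (2)·-0.611 - (-2)·0.000) / (10) = 0.372
  x4 = (-3 - (3)·-0.250 - (-1)·-0.611 - (-3)·0.372) / (9) = -0.194
Iteration 2:
  x1 = (3 - (4)·-0.611 - (-2)·0.372 - (-2)·-0.194) / (-12) = -0.483
  x2 = (-6 - (2)·-0.483 - (-1)·0.372 - (-3)·-0.194) / (9) = -0.583
  x3 = (2 - (2)·-0.483 - (2)·-0.583 - (-2)·-0.194) / (10) = 0.374
  x4 = (-3 - (3)·-0.483 - (-1)·-0.583 - (-3)·0.374) / (9) = -0.112

0.374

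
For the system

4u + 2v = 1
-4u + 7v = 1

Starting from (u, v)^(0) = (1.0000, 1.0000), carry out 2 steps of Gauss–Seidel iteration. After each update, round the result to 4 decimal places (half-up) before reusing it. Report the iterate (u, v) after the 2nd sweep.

Iteration 1:
  u = (1 - (2)·1.0000) / (4) = -0.2500
  v = (1 - (-4)·-0.2500) / (7) = 0.0000
Iteration 2:
  u = (1 - (2)·0.0000) / (4) = 0.2500
  v = (1 - (-4)·0.2500) / (7) = 0.2857

(0.2500, 0.2857)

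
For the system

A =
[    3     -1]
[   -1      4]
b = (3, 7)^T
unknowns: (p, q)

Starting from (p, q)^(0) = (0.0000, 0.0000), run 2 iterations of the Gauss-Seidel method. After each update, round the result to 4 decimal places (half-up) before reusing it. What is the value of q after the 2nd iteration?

Iteration 1:
  p = (3 - (-1)·0.0000) / (3) = 1.0000
  q = (7 - (-1)·1.0000) / (4) = 2.0000
Iteration 2:
  p = (3 - (-1)·2.0000) / (3) = 1.6667
  q = (7 - (-1)·1.6667) / (4) = 2.1667

2.1667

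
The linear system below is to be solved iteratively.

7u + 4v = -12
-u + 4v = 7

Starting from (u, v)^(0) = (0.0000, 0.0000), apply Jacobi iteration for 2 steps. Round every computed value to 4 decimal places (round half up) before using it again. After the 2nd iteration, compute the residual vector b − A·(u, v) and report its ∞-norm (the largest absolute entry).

1.7145

Iteration 1:
  u = (-12 - (4)·0.0000) / (7) = -1.7143
  v = (7 - (-1)·0.0000) / (4) = 1.7500
Iteration 2:
  u = (-12 - (4)·1.7500) / (7) = -2.7143
  v = (7 - (-1)·-1.7143) / (4) = 1.3214
Residual b − A·x = (1.7145, -0.9999); ∞-norm = 1.7145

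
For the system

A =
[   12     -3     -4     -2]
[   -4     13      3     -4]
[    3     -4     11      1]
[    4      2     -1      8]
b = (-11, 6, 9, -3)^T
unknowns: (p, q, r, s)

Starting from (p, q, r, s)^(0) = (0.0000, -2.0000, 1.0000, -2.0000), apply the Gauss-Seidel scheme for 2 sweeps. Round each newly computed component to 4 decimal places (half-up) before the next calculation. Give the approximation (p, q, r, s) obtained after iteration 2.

(-0.6467, 0.2190, 1.0129, 0.0202)

Iteration 1:
  p = (-11 - (-3)·-2.0000 - (-4)·1.0000 - (-2)·-2.0000) / (12) = -1.4167
  q = (6 - (-4)·-1.4167 - (3)·1.0000 - (-4)·-2.0000) / (13) = -0.8205
  r = (9 - (3)·-1.4167 - (-4)·-0.8205 - (1)·-2.0000) / (11) = 1.0880
  s = (-3 - (4)·-1.4167 - (2)·-0.8205 - (-1)·1.0880) / (8) = 0.6745
Iteration 2:
  p = (-11 - (-3)·-0.8205 - (-4)·1.0880 - (-2)·0.6745) / (12) = -0.6467
  q = (6 - (-4)·-0.6467 - (3)·1.0880 - (-4)·0.6745) / (13) = 0.2190
  r = (9 - (3)·-0.6467 - (-4)·0.2190 - (1)·0.6745) / (11) = 1.0129
  s = (-3 - (4)·-0.6467 - (2)·0.2190 - (-1)·1.0129) / (8) = 0.0202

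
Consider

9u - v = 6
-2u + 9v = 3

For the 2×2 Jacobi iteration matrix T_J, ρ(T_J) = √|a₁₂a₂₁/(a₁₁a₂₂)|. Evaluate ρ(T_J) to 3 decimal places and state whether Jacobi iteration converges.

a₁₂a₂₁/(a₁₁a₂₂) = (-1)·(-2) / ((9)·(9)) = 0.024691
ρ = √|0.024691| = √0.024691 = 0.157
ρ < 1, so Jacobi converges

0.157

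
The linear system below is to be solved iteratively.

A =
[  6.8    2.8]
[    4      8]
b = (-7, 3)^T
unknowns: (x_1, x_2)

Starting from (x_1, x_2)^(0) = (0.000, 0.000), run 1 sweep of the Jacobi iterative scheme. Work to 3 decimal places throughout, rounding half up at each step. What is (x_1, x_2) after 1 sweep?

(-1.029, 0.375)

Iteration 1:
  x_1 = (-7 - (2.8)·0.000) / (6.8) = -1.029
  x_2 = (3 - (4)·0.000) / (8) = 0.375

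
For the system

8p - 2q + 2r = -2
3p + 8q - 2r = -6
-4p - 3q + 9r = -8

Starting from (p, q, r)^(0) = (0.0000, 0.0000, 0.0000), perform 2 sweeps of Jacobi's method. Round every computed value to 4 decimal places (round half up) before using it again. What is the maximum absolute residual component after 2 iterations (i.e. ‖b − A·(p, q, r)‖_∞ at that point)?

Iteration 1:
  p = (-2 - (-2)·0.0000 - (2)·0.0000) / (8) = -0.2500
  q = (-6 - (3)·0.0000 - (-2)·0.0000) / (8) = -0.7500
  r = (-8 - (-4)·0.0000 - (-3)·0.0000) / (9) = -0.8889
Iteration 2:
  p = (-2 - (-2)·-0.7500 - (2)·-0.8889) / (8) = -0.2153
  q = (-6 - (3)·-0.2500 - (-2)·-0.8889) / (8) = -0.8785
  r = (-8 - (-4)·-0.2500 - (-3)·-0.7500) / (9) = -1.2500
Residual b − A·x = (0.4654, -0.8261, -0.2467); ∞-norm = 0.8261

0.8261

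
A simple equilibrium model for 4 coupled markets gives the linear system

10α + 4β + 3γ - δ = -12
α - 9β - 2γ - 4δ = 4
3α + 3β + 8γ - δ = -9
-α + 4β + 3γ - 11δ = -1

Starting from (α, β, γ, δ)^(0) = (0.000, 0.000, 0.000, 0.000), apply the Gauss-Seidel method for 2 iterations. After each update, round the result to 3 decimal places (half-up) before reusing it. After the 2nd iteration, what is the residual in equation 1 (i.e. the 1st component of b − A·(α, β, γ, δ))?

Iteration 1:
  α = (-12 - (4)·0.000 - (3)·0.000 - (-1)·0.000) / (10) = -1.200
  β = (4 - (1)·-1.200 - (-2)·0.000 - (-4)·0.000) / (-9) = -0.578
  γ = (-9 - (3)·-1.200 - (3)·-0.578 - (-1)·0.000) / (8) = -0.458
  δ = (-1 - (-1)·-1.200 - (4)·-0.578 - (3)·-0.458) / (-11) = -0.135
Iteration 2:
  α = (-12 - (4)·-0.578 - (3)·-0.458 - (-1)·-0.135) / (10) = -0.845
  β = (4 - (1)·-0.845 - (-2)·-0.458 - (-4)·-0.135) / (-9) = -0.377
  γ = (-9 - (3)·-0.845 - (3)·-0.377 - (-1)·-0.135) / (8) = -0.684
  δ = (-1 - (-1)·-0.845 - (4)·-0.377 - (3)·-0.684) / (-11) = -0.156
Residual b − A·x = (-0.146, -0.540, -0.018, -0.001)

-0.146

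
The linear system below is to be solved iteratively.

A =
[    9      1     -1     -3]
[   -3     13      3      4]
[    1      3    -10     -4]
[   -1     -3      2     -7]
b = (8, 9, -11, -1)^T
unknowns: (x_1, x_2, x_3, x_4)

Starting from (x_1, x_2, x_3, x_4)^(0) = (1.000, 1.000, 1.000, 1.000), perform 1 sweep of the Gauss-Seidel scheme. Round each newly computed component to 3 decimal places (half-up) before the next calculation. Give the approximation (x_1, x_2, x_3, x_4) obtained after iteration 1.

Iteration 1:
  x_1 = (8 - (1)·1.000 - (-1)·1.000 - (-3)·1.000) / (9) = 1.222
  x_2 = (9 - (-3)·1.222 - (3)·1.000 - (4)·1.000) / (13) = 0.436
  x_3 = (-11 - (1)·1.222 - (3)·0.436 - (-4)·1.000) / (-10) = 0.953
  x_4 = (-1 - (-1)·1.222 - (-3)·0.436 - (2)·0.953) / (-7) = 0.054

(1.222, 0.436, 0.953, 0.054)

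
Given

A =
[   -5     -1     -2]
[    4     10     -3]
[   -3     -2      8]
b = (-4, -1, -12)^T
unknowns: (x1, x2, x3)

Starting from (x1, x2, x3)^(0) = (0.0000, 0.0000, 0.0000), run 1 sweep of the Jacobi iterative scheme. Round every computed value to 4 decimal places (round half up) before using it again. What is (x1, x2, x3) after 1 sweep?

(0.8000, -0.1000, -1.5000)

Iteration 1:
  x1 = (-4 - (-1)·0.0000 - (-2)·0.0000) / (-5) = 0.8000
  x2 = (-1 - (4)·0.0000 - (-3)·0.0000) / (10) = -0.1000
  x3 = (-12 - (-3)·0.0000 - (-2)·0.0000) / (8) = -1.5000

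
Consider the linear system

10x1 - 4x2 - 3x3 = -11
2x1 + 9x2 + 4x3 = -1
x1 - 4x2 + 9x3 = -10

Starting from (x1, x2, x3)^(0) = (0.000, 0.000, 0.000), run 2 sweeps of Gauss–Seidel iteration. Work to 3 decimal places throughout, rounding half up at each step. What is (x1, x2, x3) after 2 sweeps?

Iteration 1:
  x1 = (-11 - (-4)·0.000 - (-3)·0.000) / (10) = -1.100
  x2 = (-1 - (2)·-1.100 - (4)·0.000) / (9) = 0.133
  x3 = (-10 - (1)·-1.100 - (-4)·0.133) / (9) = -0.930
Iteration 2:
  x1 = (-11 - (-4)·0.133 - (-3)·-0.930) / (10) = -1.326
  x2 = (-1 - (2)·-1.326 - (4)·-0.930) / (9) = 0.597
  x3 = (-10 - (1)·-1.326 - (-4)·0.597) / (9) = -0.698

(-1.326, 0.597, -0.698)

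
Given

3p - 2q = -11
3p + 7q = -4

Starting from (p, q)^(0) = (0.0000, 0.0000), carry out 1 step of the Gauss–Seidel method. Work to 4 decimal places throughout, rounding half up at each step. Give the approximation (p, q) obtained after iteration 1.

(-3.6667, 1.0000)

Iteration 1:
  p = (-11 - (-2)·0.0000) / (3) = -3.6667
  q = (-4 - (3)·-3.6667) / (7) = 1.0000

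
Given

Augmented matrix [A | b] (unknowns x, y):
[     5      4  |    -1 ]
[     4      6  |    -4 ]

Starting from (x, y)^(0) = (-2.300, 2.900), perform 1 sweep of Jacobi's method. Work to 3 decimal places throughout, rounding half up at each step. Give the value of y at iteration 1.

0.867

Iteration 1:
  x = (-1 - (4)·2.900) / (5) = -2.520
  y = (-4 - (4)·-2.300) / (6) = 0.867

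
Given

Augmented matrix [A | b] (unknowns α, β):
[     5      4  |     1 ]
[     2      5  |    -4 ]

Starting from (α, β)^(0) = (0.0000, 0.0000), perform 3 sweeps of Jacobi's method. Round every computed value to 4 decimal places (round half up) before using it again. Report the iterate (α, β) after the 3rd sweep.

Iteration 1:
  α = (1 - (4)·0.0000) / (5) = 0.2000
  β = (-4 - (2)·0.0000) / (5) = -0.8000
Iteration 2:
  α = (1 - (4)·-0.8000) / (5) = 0.8400
  β = (-4 - (2)·0.2000) / (5) = -0.8800
Iteration 3:
  α = (1 - (4)·-0.8800) / (5) = 0.9040
  β = (-4 - (2)·0.8400) / (5) = -1.1360

(0.9040, -1.1360)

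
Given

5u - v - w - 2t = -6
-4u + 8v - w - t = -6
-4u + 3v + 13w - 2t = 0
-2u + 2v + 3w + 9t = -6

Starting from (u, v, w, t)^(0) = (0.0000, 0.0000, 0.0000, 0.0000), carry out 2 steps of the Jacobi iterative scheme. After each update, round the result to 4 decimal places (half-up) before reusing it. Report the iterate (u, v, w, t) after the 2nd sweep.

(-1.6167, -1.4333, -0.2987, -0.7667)

Iteration 1:
  u = (-6 - (-1)·0.0000 - (-1)·0.0000 - (-2)·0.0000) / (5) = -1.2000
  v = (-6 - (-4)·0.0000 - (-1)·0.0000 - (-1)·0.0000) / (8) = -0.7500
  w = (0 - (-4)·0.0000 - (3)·0.0000 - (-2)·0.0000) / (13) = 0.0000
  t = (-6 - (-2)·0.0000 - (2)·0.0000 - (3)·0.0000) / (9) = -0.6667
Iteration 2:
  u = (-6 - (-1)·-0.7500 - (-1)·0.0000 - (-2)·-0.6667) / (5) = -1.6167
  v = (-6 - (-4)·-1.2000 - (-1)·0.0000 - (-1)·-0.6667) / (8) = -1.4333
  w = (0 - (-4)·-1.2000 - (3)·-0.7500 - (-2)·-0.6667) / (13) = -0.2987
  t = (-6 - (-2)·-1.2000 - (2)·-0.7500 - (3)·0.0000) / (9) = -0.7667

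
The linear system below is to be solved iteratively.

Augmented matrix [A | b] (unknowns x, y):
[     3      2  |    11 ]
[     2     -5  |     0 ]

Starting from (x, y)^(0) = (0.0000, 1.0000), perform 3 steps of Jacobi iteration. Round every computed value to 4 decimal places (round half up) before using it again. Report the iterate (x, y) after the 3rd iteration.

(2.8667, 1.4667)

Iteration 1:
  x = (11 - (2)·1.0000) / (3) = 3.0000
  y = (0 - (2)·0.0000) / (-5) = 0.0000
Iteration 2:
  x = (11 - (2)·0.0000) / (3) = 3.6667
  y = (0 - (2)·3.0000) / (-5) = 1.2000
Iteration 3:
  x = (11 - (2)·1.2000) / (3) = 2.8667
  y = (0 - (2)·3.6667) / (-5) = 1.4667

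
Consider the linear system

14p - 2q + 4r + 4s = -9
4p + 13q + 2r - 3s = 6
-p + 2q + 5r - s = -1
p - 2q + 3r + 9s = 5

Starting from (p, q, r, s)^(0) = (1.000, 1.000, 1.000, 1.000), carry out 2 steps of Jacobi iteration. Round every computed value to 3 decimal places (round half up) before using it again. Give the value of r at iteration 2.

Iteration 1:
  p = (-9 - (-2)·1.000 - (4)·1.000 - (4)·1.000) / (14) = -1.071
  q = (6 - (4)·1.000 - (2)·1.000 - (-3)·1.000) / (13) = 0.231
  r = (-1 - (-1)·1.000 - (2)·1.000 - (-1)·1.000) / (5) = -0.200
  s = (5 - (1)·1.000 - (-2)·1.000 - (3)·1.000) / (9) = 0.333
Iteration 2:
  p = (-9 - (-2)·0.231 - (4)·-0.200 - (4)·0.333) / (14) = -0.648
  q = (6 - (4)·-1.071 - (2)·-0.200 - (-3)·0.333) / (13) = 0.899
  r = (-1 - (-1)·-1.071 - (2)·0.231 - (-1)·0.333) / (5) = -0.440
  s = (5 - (1)·-1.071 - (-2)·0.231 - (3)·-0.200) / (9) = 0.793

-0.440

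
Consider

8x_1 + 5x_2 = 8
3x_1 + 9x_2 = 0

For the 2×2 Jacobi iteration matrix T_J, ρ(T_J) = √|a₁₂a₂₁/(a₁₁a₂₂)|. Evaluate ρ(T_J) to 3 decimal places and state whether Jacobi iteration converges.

a₁₂a₂₁/(a₁₁a₂₂) = (5)·(3) / ((8)·(9)) = 0.208333
ρ = √|0.208333| = √0.208333 = 0.456
ρ < 1, so Jacobi converges

0.456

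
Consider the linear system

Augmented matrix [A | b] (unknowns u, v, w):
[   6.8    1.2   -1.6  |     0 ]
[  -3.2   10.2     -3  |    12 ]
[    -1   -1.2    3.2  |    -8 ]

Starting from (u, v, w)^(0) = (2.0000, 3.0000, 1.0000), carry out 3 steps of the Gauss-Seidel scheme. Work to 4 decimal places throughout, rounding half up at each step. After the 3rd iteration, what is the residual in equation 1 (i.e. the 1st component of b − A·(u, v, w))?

0.1114

Iteration 1:
  u = (0 - (1.2)·3.0000 - (-1.6)·1.0000) / (6.8) = -0.2941
  v = (12 - (-3.2)·-0.2941 - (-3)·1.0000) / (10.2) = 1.3783
  w = (-8 - (-1)·-0.2941 - (-1.2)·1.3783) / (3.2) = -2.0750
Iteration 2:
  u = (0 - (1.2)·1.3783 - (-1.6)·-2.0750) / (6.8) = -0.7315
  v = (12 - (-3.2)·-0.7315 - (-3)·-2.0750) / (10.2) = 0.3367
  w = (-8 - (-1)·-0.7315 - (-1.2)·0.3367) / (3.2) = -2.6023
Iteration 3:
  u = (0 - (1.2)·0.3367 - (-1.6)·-2.6023) / (6.8) = -0.6717
  v = (12 - (-3.2)·-0.6717 - (-3)·-2.6023) / (10.2) = 0.2004
  w = (-8 - (-1)·-0.6717 - (-1.2)·0.2004) / (3.2) = -2.6348
Residual b − A·x = (0.1114, -0.0979, 0.0001)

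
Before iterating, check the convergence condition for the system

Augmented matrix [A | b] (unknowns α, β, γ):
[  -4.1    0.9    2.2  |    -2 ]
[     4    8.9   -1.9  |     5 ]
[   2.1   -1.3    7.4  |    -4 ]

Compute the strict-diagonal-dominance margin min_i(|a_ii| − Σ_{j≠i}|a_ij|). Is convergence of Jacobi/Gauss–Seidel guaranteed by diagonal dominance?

1

row 1: |-4.1| − (0.9+2.2) = 1
row 2: |8.9| − (4+1.9) = 3
row 3: |7.4| − (2.1+1.3) = 4
minimum over rows = 1 → strictly diagonally dominant (convergence guaranteed)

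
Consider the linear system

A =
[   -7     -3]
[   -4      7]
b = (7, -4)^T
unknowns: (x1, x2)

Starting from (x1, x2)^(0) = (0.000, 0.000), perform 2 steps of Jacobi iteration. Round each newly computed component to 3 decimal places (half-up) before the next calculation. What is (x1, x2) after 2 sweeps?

(-0.755, -1.143)

Iteration 1:
  x1 = (7 - (-3)·0.000) / (-7) = -1.000
  x2 = (-4 - (-4)·0.000) / (7) = -0.571
Iteration 2:
  x1 = (7 - (-3)·-0.571) / (-7) = -0.755
  x2 = (-4 - (-4)·-1.000) / (7) = -1.143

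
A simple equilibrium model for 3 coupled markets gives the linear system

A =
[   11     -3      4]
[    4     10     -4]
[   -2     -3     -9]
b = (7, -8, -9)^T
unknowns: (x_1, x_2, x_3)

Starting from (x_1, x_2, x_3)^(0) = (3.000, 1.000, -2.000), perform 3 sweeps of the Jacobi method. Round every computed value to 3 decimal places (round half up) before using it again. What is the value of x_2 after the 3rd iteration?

-0.121

Iteration 1:
  x_1 = (7 - (-3)·1.000 - (4)·-2.000) / (11) = 1.636
  x_2 = (-8 - (4)·3.000 - (-4)·-2.000) / (10) = -2.800
  x_3 = (-9 - (-2)·3.000 - (-3)·1.000) / (-9) = 0.000
Iteration 2:
  x_1 = (7 - (-3)·-2.800 - (4)·0.000) / (11) = -0.127
  x_2 = (-8 - (4)·1.636 - (-4)·0.000) / (10) = -1.454
  x_3 = (-9 - (-2)·1.636 - (-3)·-2.800) / (-9) = 1.570
Iteration 3:
  x_1 = (7 - (-3)·-1.454 - (4)·1.570) / (11) = -0.331
  x_2 = (-8 - (4)·-0.127 - (-4)·1.570) / (10) = -0.121
  x_3 = (-9 - (-2)·-0.127 - (-3)·-1.454) / (-9) = 1.513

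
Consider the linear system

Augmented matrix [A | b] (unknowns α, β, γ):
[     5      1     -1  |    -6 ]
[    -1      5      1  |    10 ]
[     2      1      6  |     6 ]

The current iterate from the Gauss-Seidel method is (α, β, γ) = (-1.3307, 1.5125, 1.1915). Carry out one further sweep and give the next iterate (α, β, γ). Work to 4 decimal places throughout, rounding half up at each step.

(-1.2642, 1.5089, 1.1699)

One sweep:
  α = (-6 - (1)·1.5125 - (-1)·1.1915) / (5) = -1.2642
  β = (10 - (-1)·-1.2642 - (1)·1.1915) / (5) = 1.5089
  γ = (6 - (2)·-1.2642 - (1)·1.5089) / (6) = 1.1699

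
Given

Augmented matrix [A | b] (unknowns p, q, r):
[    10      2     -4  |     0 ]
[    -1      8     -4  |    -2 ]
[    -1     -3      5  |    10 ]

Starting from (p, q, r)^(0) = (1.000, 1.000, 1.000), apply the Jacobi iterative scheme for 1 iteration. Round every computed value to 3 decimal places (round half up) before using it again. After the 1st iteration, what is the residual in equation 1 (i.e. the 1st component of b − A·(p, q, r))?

Iteration 1:
  p = (0 - (2)·1.000 - (-4)·1.000) / (10) = 0.200
  q = (-2 - (-1)·1.000 - (-4)·1.000) / (8) = 0.375
  r = (10 - (-1)·1.000 - (-3)·1.000) / (5) = 2.800
Residual b − A·x = (8.450, 6.400, -2.675)

8.450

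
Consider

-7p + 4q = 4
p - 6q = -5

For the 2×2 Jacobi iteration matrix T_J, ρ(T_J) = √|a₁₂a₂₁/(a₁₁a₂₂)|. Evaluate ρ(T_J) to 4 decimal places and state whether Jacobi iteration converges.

a₁₂a₂₁/(a₁₁a₂₂) = (4)·(1) / ((-7)·(-6)) = 0.095238
ρ = √|0.095238| = √0.095238 = 0.3086
ρ < 1, so Jacobi converges

0.3086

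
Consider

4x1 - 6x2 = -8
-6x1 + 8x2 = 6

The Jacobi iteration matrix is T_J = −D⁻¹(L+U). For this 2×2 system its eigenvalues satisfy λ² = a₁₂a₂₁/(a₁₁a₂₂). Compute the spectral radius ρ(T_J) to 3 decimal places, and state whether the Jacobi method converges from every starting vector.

1.061

a₁₂a₂₁/(a₁₁a₂₂) = (-6)·(-6) / ((4)·(8)) = 1.125000
ρ = √|1.125000| = √1.125000 = 1.061
ρ > 1, so Jacobi diverges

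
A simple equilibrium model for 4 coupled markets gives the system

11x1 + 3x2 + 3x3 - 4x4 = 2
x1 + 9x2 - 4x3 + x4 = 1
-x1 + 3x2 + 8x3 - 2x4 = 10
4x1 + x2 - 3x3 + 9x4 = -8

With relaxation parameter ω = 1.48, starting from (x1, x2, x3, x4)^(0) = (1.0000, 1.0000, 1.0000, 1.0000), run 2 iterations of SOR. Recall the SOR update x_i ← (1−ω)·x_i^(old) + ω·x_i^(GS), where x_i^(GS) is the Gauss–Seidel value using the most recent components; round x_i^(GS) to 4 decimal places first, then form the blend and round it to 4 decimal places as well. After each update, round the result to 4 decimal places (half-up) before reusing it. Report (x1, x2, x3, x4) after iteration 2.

Iteration 1:
  x1: GS value = (2 - (3)·1.0000 - (3)·1.0000 - (-4)·1.0000) / (11) = 0.0000;  x1 ← (1−ω)·1.0000 + ω·0.0000 = -0.4800
  x2: GS value = (1 - (1)·-0.4800 - (-4)·1.0000 - (1)·1.0000) / (9) = 0.4978;  x2 ← (1−ω)·1.0000 + ω·0.4978 = 0.2567
  x3: GS value = (10 - (-1)·-0.4800 - (3)·0.2567 - (-2)·1.0000) / (8) = 1.3437;  x3 ← (1−ω)·1.0000 + ω·1.3437 = 1.5087
  x4: GS value = (-8 - (4)·-0.4800 - (1)·0.2567 - (-3)·1.5087) / (9) = -0.2012;  x4 ← (1−ω)·1.0000 + ω·-0.2012 = -0.7778
Iteration 2:
  x1: GS value = (2 - (3)·0.2567 - (3)·1.5087 - (-4)·-0.7778) / (11) = -0.5825;  x1 ← (1−ω)·-0.4800 + ω·-0.5825 = -0.6317
  x2: GS value = (1 - (1)·-0.6317 - (-4)·1.5087 - (1)·-0.7778) / (9) = 0.9383;  x2 ← (1−ω)·0.2567 + ω·0.9383 = 1.2655
  x3: GS value = (10 - (-1)·-0.6317 - (3)·1.2655 - (-2)·-0.7778) / (8) = 0.5020;  x3 ← (1−ω)·1.5087 + ω·0.5020 = 0.0188
  x4: GS value = (-8 - (4)·-0.6317 - (1)·1.2655 - (-3)·0.0188) / (9) = -0.7425;  x4 ← (1−ω)·-0.7778 + ω·-0.7425 = -0.7256

(-0.6317, 1.2655, 0.0188, -0.7256)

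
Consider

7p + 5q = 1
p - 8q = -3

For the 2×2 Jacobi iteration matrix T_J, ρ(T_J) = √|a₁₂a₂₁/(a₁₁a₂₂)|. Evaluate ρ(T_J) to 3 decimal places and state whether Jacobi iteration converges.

a₁₂a₂₁/(a₁₁a₂₂) = (5)·(1) / ((7)·(-8)) = -0.089286
ρ = √|-0.089286| = √0.089286 = 0.299
ρ < 1, so Jacobi converges

0.299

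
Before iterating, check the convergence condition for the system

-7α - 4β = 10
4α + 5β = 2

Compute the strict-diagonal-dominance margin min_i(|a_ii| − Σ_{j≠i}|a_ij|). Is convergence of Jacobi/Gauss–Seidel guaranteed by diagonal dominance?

row 1: |-7| − (4) = 3
row 2: |5| − (4) = 1
minimum over rows = 1 → strictly diagonally dominant (convergence guaranteed)

1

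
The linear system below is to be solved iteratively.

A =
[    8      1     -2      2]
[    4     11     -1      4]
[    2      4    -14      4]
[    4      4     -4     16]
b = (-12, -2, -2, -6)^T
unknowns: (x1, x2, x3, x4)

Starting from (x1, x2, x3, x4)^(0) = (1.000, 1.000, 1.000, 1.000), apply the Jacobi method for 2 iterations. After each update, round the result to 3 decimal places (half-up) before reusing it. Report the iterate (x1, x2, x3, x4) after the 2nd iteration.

(-1.027, 0.714, -0.502, 0.450)

Iteration 1:
  x1 = (-12 - (1)·1.000 - (-2)·1.000 - (2)·1.000) / (8) = -1.625
  x2 = (-2 - (4)·1.000 - (-1)·1.000 - (4)·1.000) / (11) = -0.818
  x3 = (-2 - (2)·1.000 - (4)·1.000 - (4)·1.000) / (-14) = 0.857
  x4 = (-6 - (4)·1.000 - (4)·1.000 - (-4)·1.000) / (16) = -0.625
Iteration 2:
  x1 = (-12 - (1)·-0.818 - (-2)·0.857 - (2)·-0.625) / (8) = -1.027
  x2 = (-2 - (4)·-1.625 - (-1)·0.857 - (4)·-0.625) / (11) = 0.714
  x3 = (-2 - (2)·-1.625 - (4)·-0.818 - (4)·-0.625) / (-14) = -0.502
  x4 = (-6 - (4)·-1.625 - (4)·-0.818 - (-4)·0.857) / (16) = 0.450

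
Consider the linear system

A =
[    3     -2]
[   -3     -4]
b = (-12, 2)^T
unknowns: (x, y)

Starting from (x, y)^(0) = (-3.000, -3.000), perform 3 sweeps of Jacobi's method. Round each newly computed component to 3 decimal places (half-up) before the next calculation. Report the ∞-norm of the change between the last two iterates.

Iteration 1:
  x = (-12 - (-2)·-3.000) / (3) = -6.000
  y = (2 - (-3)·-3.000) / (-4) = 1.750
Iteration 2:
  x = (-12 - (-2)·1.750) / (3) = -2.833
  y = (2 - (-3)·-6.000) / (-4) = 4.000
Iteration 3:
  x = (-12 - (-2)·4.000) / (3) = -1.333
  y = (2 - (-3)·-2.833) / (-4) = 1.625
Change: (1.500, -2.375) → max |·| = 2.375

2.375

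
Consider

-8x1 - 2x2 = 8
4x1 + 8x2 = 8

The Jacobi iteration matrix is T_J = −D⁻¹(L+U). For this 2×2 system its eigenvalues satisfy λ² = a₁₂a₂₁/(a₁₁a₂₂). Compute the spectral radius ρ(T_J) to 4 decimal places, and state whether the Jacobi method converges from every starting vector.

0.3536

a₁₂a₂₁/(a₁₁a₂₂) = (-2)·(4) / ((-8)·(8)) = 0.125000
ρ = √|0.125000| = √0.125000 = 0.3536
ρ < 1, so Jacobi converges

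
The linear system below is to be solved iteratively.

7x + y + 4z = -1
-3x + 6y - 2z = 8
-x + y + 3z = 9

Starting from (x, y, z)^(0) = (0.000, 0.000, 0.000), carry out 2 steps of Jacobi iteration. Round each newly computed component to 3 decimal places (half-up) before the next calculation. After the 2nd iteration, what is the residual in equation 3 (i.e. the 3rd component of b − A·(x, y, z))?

Iteration 1:
  x = (-1 - (1)·0.000 - (4)·0.000) / (7) = -0.143
  y = (8 - (-3)·0.000 - (-2)·0.000) / (6) = 1.333
  z = (9 - (-1)·0.000 - (1)·0.000) / (3) = 3.000
Iteration 2:
  x = (-1 - (1)·1.333 - (4)·3.000) / (7) = -2.048
  y = (8 - (-3)·-0.143 - (-2)·3.000) / (6) = 2.262
  z = (9 - (-1)·-0.143 - (1)·1.333) / (3) = 2.508
Residual b − A·x = (1.042, -6.700, -2.834)

-2.834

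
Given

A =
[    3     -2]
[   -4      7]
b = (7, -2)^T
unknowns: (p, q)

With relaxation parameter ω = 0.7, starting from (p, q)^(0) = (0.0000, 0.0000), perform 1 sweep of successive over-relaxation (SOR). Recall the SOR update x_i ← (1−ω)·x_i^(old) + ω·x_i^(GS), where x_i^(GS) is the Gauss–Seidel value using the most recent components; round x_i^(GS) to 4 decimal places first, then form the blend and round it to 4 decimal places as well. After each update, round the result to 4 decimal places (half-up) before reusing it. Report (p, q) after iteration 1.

(1.6333, 0.4533)

Iteration 1:
  p: GS value = (7 - (-2)·0.0000) / (3) = 2.3333;  p ← (1−ω)·0.0000 + ω·2.3333 = 1.6333
  q: GS value = (-2 - (-4)·1.6333) / (7) = 0.6476;  q ← (1−ω)·0.0000 + ω·0.6476 = 0.4533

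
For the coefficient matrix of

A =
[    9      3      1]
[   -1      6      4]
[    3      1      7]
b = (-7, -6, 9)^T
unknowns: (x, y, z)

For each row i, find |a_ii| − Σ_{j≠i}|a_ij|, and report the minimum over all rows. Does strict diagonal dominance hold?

1

row 1: |9| − (3+1) = 5
row 2: |6| − (1+4) = 1
row 3: |7| − (3+1) = 3
minimum over rows = 1 → strictly diagonally dominant (convergence guaranteed)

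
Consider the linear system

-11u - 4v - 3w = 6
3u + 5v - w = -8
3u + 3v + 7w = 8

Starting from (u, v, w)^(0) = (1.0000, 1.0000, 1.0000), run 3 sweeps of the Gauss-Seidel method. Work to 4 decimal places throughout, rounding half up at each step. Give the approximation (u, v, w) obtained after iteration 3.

(-0.7769, -0.7732, 1.8072)

Iteration 1:
  u = (6 - (-4)·1.0000 - (-3)·1.0000) / (-11) = -1.1818
  v = (-8 - (3)·-1.1818 - (-1)·1.0000) / (5) = -0.6909
  w = (8 - (3)·-1.1818 - (3)·-0.6909) / (7) = 1.9454
Iteration 2:
  u = (6 - (-4)·-0.6909 - (-3)·1.9454) / (-11) = -0.8248
  v = (-8 - (3)·-0.8248 - (-1)·1.9454) / (5) = -0.7160
  w = (8 - (3)·-0.8248 - (3)·-0.7160) / (7) = 1.8032
Iteration 3:
  u = (6 - (-4)·-0.7160 - (-3)·1.8032) / (-11) = -0.7769
  v = (-8 - (3)·-0.7769 - (-1)·1.8032) / (5) = -0.7732
  w = (8 - (3)·-0.7769 - (3)·-0.7732) / (7) = 1.8072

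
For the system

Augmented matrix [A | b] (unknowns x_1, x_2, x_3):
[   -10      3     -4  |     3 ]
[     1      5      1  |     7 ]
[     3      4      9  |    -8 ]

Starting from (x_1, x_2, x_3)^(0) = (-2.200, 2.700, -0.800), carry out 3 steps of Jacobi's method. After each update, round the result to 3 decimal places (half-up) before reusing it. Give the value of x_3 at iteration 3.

Iteration 1:
  x_1 = (3 - (3)·2.700 - (-4)·-0.800) / (-10) = 0.830
  x_2 = (7 - (1)·-2.200 - (1)·-0.800) / (5) = 2.000
  x_3 = (-8 - (3)·-2.200 - (4)·2.700) / (9) = -1.356
Iteration 2:
  x_1 = (3 - (3)·2.000 - (-4)·-1.356) / (-10) = 0.842
  x_2 = (7 - (1)·0.830 - (1)·-1.356) / (5) = 1.505
  x_3 = (-8 - (3)·0.830 - (4)·2.000) / (9) = -2.054
Iteration 3:
  x_1 = (3 - (3)·1.505 - (-4)·-2.054) / (-10) = 0.973
  x_2 = (7 - (1)·0.842 - (1)·-2.054) / (5) = 1.642
  x_3 = (-8 - (3)·0.842 - (4)·1.505) / (9) = -1.838

-1.838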